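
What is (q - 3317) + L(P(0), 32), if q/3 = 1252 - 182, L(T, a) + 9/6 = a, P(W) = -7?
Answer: -153/2 ≈ -76.500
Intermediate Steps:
L(T, a) = -3/2 + a
q = 3210 (q = 3*(1252 - 182) = 3*1070 = 3210)
(q - 3317) + L(P(0), 32) = (3210 - 3317) + (-3/2 + 32) = -107 + 61/2 = -153/2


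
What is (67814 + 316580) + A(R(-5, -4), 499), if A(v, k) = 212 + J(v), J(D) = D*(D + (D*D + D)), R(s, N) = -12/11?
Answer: 511912026/1331 ≈ 3.8461e+5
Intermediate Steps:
R(s, N) = -12/11 (R(s, N) = -12*1/11 = -12/11)
J(D) = D*(D² + 2*D) (J(D) = D*(D + (D² + D)) = D*(D + (D + D²)) = D*(D² + 2*D))
A(v, k) = 212 + v²*(2 + v)
(67814 + 316580) + A(R(-5, -4), 499) = (67814 + 316580) + (212 + (-12/11)²*(2 - 12/11)) = 384394 + (212 + (144/121)*(10/11)) = 384394 + (212 + 1440/1331) = 384394 + 283612/1331 = 511912026/1331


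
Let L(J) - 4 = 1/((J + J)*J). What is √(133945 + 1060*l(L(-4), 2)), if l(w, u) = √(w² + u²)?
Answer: √(2143120 + 530*√20737)/4 ≈ 372.44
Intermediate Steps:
L(J) = 4 + 1/(2*J²) (L(J) = 4 + 1/((J + J)*J) = 4 + 1/(((2*J))*J) = 4 + (1/(2*J))/J = 4 + 1/(2*J²))
l(w, u) = √(u² + w²)
√(133945 + 1060*l(L(-4), 2)) = √(133945 + 1060*√(2² + (4 + (½)/(-4)²)²)) = √(133945 + 1060*√(4 + (4 + (½)*(1/16))²)) = √(133945 + 1060*√(4 + (4 + 1/32)²)) = √(133945 + 1060*√(4 + (129/32)²)) = √(133945 + 1060*√(4 + 16641/1024)) = √(133945 + 1060*√(20737/1024)) = √(133945 + 1060*(√20737/32)) = √(133945 + 265*√20737/8)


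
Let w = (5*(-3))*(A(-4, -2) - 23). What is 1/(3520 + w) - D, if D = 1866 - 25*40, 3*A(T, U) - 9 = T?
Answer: -3325439/3840 ≈ -866.00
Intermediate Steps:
A(T, U) = 3 + T/3
w = 320 (w = (5*(-3))*((3 + (⅓)*(-4)) - 23) = -15*((3 - 4/3) - 23) = -15*(5/3 - 23) = -15*(-64/3) = 320)
D = 866 (D = 1866 - 1*1000 = 1866 - 1000 = 866)
1/(3520 + w) - D = 1/(3520 + 320) - 1*866 = 1/3840 - 866 = -3325439/3840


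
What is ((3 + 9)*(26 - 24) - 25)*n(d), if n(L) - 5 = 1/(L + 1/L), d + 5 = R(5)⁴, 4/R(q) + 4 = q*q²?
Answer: -5743713544029044541/1194692427694206362 ≈ -4.8077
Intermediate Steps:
R(q) = 4/(-4 + q³) (R(q) = 4/(-4 + q*q²) = 4/(-4 + q³))
d = -1071794149/214358881 (d = -5 + (4/(-4 + 5³))⁴ = -5 + (4/(-4 + 125))⁴ = -5 + (4/121)⁴ = -5 + 256/214358881 = -1071794149/214358881 ≈ -5.0000)
n(L) = 5 + 1/(L + 1/L)
((3 + 9)*(26 - 24) - 25)*n(d) = ((3 + 9)*(26 - 24) - 25)*((5 - 1071794149/214358881 + 5*(-1071794149/214358881)²)/(1 + (-1071794149/214358881)²)) = (12*2 - 25)*((5 - 1071794149/214358881 + 5*(1148742697830634201/45949729863572161))/(1 + 1148742697830634201/45949729863572161)) = (24 - 25)*((5 - 1071794149/214358881 + 5743713489153171005/45949729863572161)/(1194692427694206362/45949729863572161)) = -45949729863572161*5743713544029044541/(1194692427694206362*45949729863572161) = -1*5743713544029044541/1194692427694206362 = -5743713544029044541/1194692427694206362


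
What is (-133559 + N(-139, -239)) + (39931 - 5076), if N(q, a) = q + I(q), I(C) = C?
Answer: -98982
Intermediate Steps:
N(q, a) = 2*q (N(q, a) = q + q = 2*q)
(-133559 + N(-139, -239)) + (39931 - 5076) = (-133559 + 2*(-139)) + (39931 - 5076) = (-133559 - 278) + 34855 = -133837 + 34855 = -98982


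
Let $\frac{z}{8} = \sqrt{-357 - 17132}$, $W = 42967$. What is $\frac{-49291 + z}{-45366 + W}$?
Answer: $\frac{49291}{2399} - \frac{8 i \sqrt{17489}}{2399} \approx 20.546 - 0.441 i$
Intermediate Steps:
$z = 8 i \sqrt{17489}$ ($z = 8 \sqrt{-357 - 17132} = 8 \sqrt{-17489} = 8 i \sqrt{17489} \approx 1058.0 i$)
$\frac{-49291 + z}{-45366 + W} = \frac{-49291 + 8 i \sqrt{17489}}{-45366 + 42967} = \frac{-49291 + 8 i \sqrt{17489}}{-2399} = \left(-49291 + 8 i \sqrt{17489}\right) \left(- \frac{1}{2399}\right) = \frac{49291}{2399} - \frac{8 i \sqrt{17489}}{2399}$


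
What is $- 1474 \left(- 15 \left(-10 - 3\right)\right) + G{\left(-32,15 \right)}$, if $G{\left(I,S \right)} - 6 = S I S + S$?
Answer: $-294609$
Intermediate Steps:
$G{\left(I,S \right)} = 6 + S + I S^{2}$ ($G{\left(I,S \right)} = 6 + \left(S I S + S\right) = 6 + \left(I S S + S\right) = 6 + \left(I S^{2} + S\right) = 6 + \left(S + I S^{2}\right) = 6 + S + I S^{2}$)
$- 1474 \left(- 15 \left(-10 - 3\right)\right) + G{\left(-32,15 \right)} = - 1474 \left(- 15 \left(-10 - 3\right)\right) + \left(6 + 15 - 32 \cdot 15^{2}\right) = - 1474 \left(\left(-15\right) \left(-13\right)\right) + \left(6 + 15 - 7200\right) = \left(-1474\right) 195 + \left(6 + 15 - 7200\right) = -287430 - 7179 = -294609$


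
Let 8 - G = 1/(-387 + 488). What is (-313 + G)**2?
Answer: 949009636/10201 ≈ 93031.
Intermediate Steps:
G = 807/101 (G = 8 - 1/(-387 + 488) = 8 - 1/101 = 807/101 ≈ 7.9901)
(-313 + G)**2 = (-313 + 807/101)**2 = (-30806/101)**2 = 949009636/10201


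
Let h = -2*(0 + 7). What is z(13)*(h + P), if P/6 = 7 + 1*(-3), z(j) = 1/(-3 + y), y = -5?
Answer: -5/4 ≈ -1.2500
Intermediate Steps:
z(j) = -1/8 (z(j) = 1/(-3 - 5) = 1/(-8) = -1/8)
h = -14 (h = -2*7 = -14)
P = 24 (P = 6*(7 + 1*(-3)) = 6*(7 - 3) = 6*4 = 24)
z(13)*(h + P) = -(-14 + 24)/8 = -1/8*10 = -5/4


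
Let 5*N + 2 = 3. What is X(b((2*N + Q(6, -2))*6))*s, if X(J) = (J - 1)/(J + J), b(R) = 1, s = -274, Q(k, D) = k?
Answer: 0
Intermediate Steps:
N = 1/5 (N = -2/5 + (1/5)*3 = -2/5 + 3/5 = 1/5 ≈ 0.20000)
X(J) = (-1 + J)/(2*J) (X(J) = (-1 + J)/((2*J)) = (-1 + J)*(1/(2*J)) = (-1 + J)/(2*J))
X(b((2*N + Q(6, -2))*6))*s = ((1/2)*(-1 + 1)/1)*(-274) = ((1/2)*1*0)*(-274) = 0*(-274) = 0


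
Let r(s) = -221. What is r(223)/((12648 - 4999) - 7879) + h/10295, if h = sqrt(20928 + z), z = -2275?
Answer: 221/230 + sqrt(18653)/10295 ≈ 0.97414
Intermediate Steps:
h = sqrt(18653) (h = sqrt(20928 - 2275) = sqrt(18653) ≈ 136.58)
r(223)/((12648 - 4999) - 7879) + h/10295 = -221/((12648 - 4999) - 7879) + sqrt(18653)/10295 = -221/(7649 - 7879) + sqrt(18653)*(1/10295) = -221/(-230) + sqrt(18653)/10295 = -221*(-1/230) + sqrt(18653)/10295 = 221/230 + sqrt(18653)/10295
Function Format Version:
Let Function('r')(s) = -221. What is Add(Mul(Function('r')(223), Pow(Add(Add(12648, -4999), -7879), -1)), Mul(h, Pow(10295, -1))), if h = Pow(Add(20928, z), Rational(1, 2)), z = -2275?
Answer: Add(Rational(221, 230), Mul(Rational(1, 10295), Pow(18653, Rational(1, 2)))) ≈ 0.97414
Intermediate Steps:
h = Pow(18653, Rational(1, 2)) (h = Pow(Add(20928, -2275), Rational(1, 2)) = Pow(18653, Rational(1, 2)) ≈ 136.58)
Add(Mul(Function('r')(223), Pow(Add(Add(12648, -4999), -7879), -1)), Mul(h, Pow(10295, -1))) = Add(Mul(-221, Pow(Add(Add(12648, -4999), -7879), -1)), Mul(Pow(18653, Rational(1, 2)), Pow(10295, -1))) = Add(Mul(-221, Pow(Add(7649, -7879), -1)), Mul(Pow(18653, Rational(1, 2)), Rational(1, 10295))) = Add(Mul(-221, Pow(-230, -1)), Mul(Rational(1, 10295), Pow(18653, Rational(1, 2)))) = Add(Mul(-221, Rational(-1, 230)), Mul(Rational(1, 10295), Pow(18653, Rational(1, 2)))) = Add(Rational(221, 230), Mul(Rational(1, 10295), Pow(18653, Rational(1, 2))))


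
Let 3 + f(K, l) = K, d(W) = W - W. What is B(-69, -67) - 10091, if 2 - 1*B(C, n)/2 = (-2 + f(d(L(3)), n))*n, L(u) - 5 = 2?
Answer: -10757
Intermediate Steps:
L(u) = 7 (L(u) = 5 + 2 = 7)
d(W) = 0
f(K, l) = -3 + K
B(C, n) = 4 + 10*n (B(C, n) = 4 - 2*(-2 + (-3 + 0))*n = 4 - 2*(-2 - 3)*n = 4 - (-10)*n = 4 + 10*n)
B(-69, -67) - 10091 = (4 + 10*(-67)) - 10091 = (4 - 670) - 10091 = -666 - 10091 = -10757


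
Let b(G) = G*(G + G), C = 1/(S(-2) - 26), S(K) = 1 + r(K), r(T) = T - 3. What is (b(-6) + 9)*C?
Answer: -27/10 ≈ -2.7000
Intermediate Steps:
r(T) = -3 + T
S(K) = -2 + K (S(K) = 1 + (-3 + K) = -2 + K)
C = -1/30 (C = 1/((-2 - 2) - 26) = 1/(-4 - 26) = 1/(-30) = -1/30 ≈ -0.033333)
b(G) = 2*G**2 (b(G) = G*(2*G) = 2*G**2)
(b(-6) + 9)*C = (2*(-6)**2 + 9)*(-1/30) = (2*36 + 9)*(-1/30) = (72 + 9)*(-1/30) = 81*(-1/30) = -27/10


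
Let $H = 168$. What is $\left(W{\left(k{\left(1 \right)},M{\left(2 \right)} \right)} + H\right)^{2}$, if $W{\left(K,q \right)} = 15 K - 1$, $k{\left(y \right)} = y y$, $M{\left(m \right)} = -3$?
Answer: $33124$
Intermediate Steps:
$k{\left(y \right)} = y^{2}$
$W{\left(K,q \right)} = -1 + 15 K$
$\left(W{\left(k{\left(1 \right)},M{\left(2 \right)} \right)} + H\right)^{2} = \left(\left(-1 + 15 \cdot 1^{2}\right) + 168\right)^{2} = \left(\left(-1 + 15 \cdot 1\right) + 168\right)^{2} = \left(\left(-1 + 15\right) + 168\right)^{2} = \left(14 + 168\right)^{2} = 182^{2} = 33124$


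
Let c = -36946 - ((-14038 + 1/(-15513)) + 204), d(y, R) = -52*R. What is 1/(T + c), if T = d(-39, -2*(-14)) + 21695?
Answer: -15513/44568848 ≈ -0.00034807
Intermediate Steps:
T = 20239 (T = -(-104)*(-14) + 21695 = -52*28 + 21695 = -1456 + 21695 = 20239)
c = -358536455/15513 (c = -36946 - ((-14038 - 1/15513) + 204) = -36946 - (-217771495/15513 + 204) = -36946 - 1*(-214606843/15513) = -36946 + 214606843/15513 = -358536455/15513 ≈ -23112.)
1/(T + c) = 1/(20239 - 358536455/15513) = 1/(-44568848/15513) = -15513/44568848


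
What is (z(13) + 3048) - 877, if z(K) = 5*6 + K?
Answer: 2214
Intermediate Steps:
z(K) = 30 + K
(z(13) + 3048) - 877 = ((30 + 13) + 3048) - 877 = (43 + 3048) - 877 = 3091 - 877 = 2214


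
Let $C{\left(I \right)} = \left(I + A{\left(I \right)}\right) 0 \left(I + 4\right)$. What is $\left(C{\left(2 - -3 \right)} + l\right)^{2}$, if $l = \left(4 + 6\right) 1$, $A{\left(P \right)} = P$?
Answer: $100$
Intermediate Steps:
$l = 10$ ($l = 10 \cdot 1 = 10$)
$C{\left(I \right)} = 0$ ($C{\left(I \right)} = \left(I + I\right) 0 \left(I + 4\right) = 2 I 0 \left(4 + I\right) = 2 I 0 = 0$)
$\left(C{\left(2 - -3 \right)} + l\right)^{2} = \left(0 + 10\right)^{2} = 10^{2} = 100$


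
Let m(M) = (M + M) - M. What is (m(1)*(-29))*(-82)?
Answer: 2378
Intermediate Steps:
m(M) = M (m(M) = 2*M - M = M)
(m(1)*(-29))*(-82) = (1*(-29))*(-82) = -29*(-82) = 2378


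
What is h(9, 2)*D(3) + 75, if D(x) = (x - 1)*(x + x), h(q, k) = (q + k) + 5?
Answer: 267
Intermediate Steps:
h(q, k) = 5 + k + q (h(q, k) = (k + q) + 5 = 5 + k + q)
D(x) = 2*x*(-1 + x) (D(x) = (-1 + x)*(2*x) = 2*x*(-1 + x))
h(9, 2)*D(3) + 75 = (5 + 2 + 9)*(2*3*(-1 + 3)) + 75 = 16*(2*3*2) + 75 = 16*12 + 75 = 192 + 75 = 267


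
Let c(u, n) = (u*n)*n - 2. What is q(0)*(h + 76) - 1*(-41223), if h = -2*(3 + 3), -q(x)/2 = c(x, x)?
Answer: 41479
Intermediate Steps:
c(u, n) = -2 + u*n² (c(u, n) = (n*u)*n - 2 = u*n² - 2 = -2 + u*n²)
q(x) = 4 - 2*x³ (q(x) = -2*(-2 + x*x²) = -2*(-2 + x³) = 4 - 2*x³)
h = -12 (h = -2*6 = -12)
q(0)*(h + 76) - 1*(-41223) = (4 - 2*0³)*(-12 + 76) - 1*(-41223) = (4 - 2*0)*64 + 41223 = (4 + 0)*64 + 41223 = 4*64 + 41223 = 256 + 41223 = 41479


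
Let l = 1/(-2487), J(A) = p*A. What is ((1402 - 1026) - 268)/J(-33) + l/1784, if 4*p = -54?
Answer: 11831477/48804888 ≈ 0.24242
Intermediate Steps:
p = -27/2 (p = (¼)*(-54) = -27/2 ≈ -13.500)
J(A) = -27*A/2
l = -1/2487 ≈ -0.00040209
((1402 - 1026) - 268)/J(-33) + l/1784 = ((1402 - 1026) - 268)/((-27/2*(-33))) - 1/2487/1784 = (376 - 268)/(891/2) - 1/2487*1/1784 = 108*(2/891) - 1/4436808 = 8/33 - 1/4436808 = 11831477/48804888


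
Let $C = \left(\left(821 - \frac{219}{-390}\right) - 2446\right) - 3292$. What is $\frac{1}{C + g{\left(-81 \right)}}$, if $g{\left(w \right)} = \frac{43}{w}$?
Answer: $- \frac{10530}{51775687} \approx -0.00020338$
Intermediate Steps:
$C = - \frac{639137}{130}$ ($C = \left(\left(821 - 219 \left(- \frac{1}{390}\right)\right) - 2446\right) - 3292 = \left(\left(821 - - \frac{73}{130}\right) - 2446\right) - 3292 = \left(\left(821 + \frac{73}{130}\right) - 2446\right) - 3292 = \left(\frac{106803}{130} - 2446\right) - 3292 = - \frac{211177}{130} - 3292 = - \frac{639137}{130} \approx -4916.4$)
$\frac{1}{C + g{\left(-81 \right)}} = \frac{1}{- \frac{639137}{130} + \frac{43}{-81}} = \frac{1}{- \frac{639137}{130} + 43 \left(- \frac{1}{81}\right)} = \frac{1}{- \frac{639137}{130} - \frac{43}{81}} = \frac{1}{- \frac{51775687}{10530}} = - \frac{10530}{51775687}$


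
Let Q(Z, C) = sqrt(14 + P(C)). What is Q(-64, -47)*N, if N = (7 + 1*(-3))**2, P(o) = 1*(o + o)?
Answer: 64*I*sqrt(5) ≈ 143.11*I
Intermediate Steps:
P(o) = 2*o (P(o) = 1*(2*o) = 2*o)
N = 16 (N = (7 - 3)**2 = 4**2 = 16)
Q(Z, C) = sqrt(14 + 2*C)
Q(-64, -47)*N = sqrt(14 + 2*(-47))*16 = sqrt(14 - 94)*16 = sqrt(-80)*16 = (4*I*sqrt(5))*16 = 64*I*sqrt(5)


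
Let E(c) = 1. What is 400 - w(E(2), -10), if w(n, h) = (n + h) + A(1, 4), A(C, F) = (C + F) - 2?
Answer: 406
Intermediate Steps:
A(C, F) = -2 + C + F
w(n, h) = 3 + h + n (w(n, h) = (n + h) + (-2 + 1 + 4) = (h + n) + 3 = 3 + h + n)
400 - w(E(2), -10) = 400 - (3 - 10 + 1) = 400 - 1*(-6) = 400 + 6 = 406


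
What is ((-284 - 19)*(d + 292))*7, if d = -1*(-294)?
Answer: -1242906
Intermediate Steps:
d = 294
((-284 - 19)*(d + 292))*7 = ((-284 - 19)*(294 + 292))*7 = -303*586*7 = -177558*7 = -1242906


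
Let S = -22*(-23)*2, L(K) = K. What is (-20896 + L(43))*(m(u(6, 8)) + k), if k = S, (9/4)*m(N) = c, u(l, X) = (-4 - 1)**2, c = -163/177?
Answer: -3733762088/177 ≈ -2.1095e+7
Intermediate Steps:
c = -163/177 (c = -163*1/177 = -163/177 ≈ -0.92090)
u(l, X) = 25 (u(l, X) = (-5)**2 = 25)
m(N) = -652/1593 (m(N) = (4/9)*(-163/177) = -652/1593)
S = 1012 (S = 506*2 = 1012)
k = 1012
(-20896 + L(43))*(m(u(6, 8)) + k) = (-20896 + 43)*(-652/1593 + 1012) = -20853*1611464/1593 = -3733762088/177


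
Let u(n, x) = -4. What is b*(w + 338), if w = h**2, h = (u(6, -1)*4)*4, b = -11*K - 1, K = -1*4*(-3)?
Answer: -589722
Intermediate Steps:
K = 12 (K = -4*(-3) = 12)
b = -133 (b = -11*12 - 1 = -132 - 1 = -133)
h = -64 (h = -4*4*4 = -16*4 = -64)
w = 4096 (w = (-64)**2 = 4096)
b*(w + 338) = -133*(4096 + 338) = -133*4434 = -589722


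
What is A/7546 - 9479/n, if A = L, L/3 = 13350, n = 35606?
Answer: 677245883/134341438 ≈ 5.0412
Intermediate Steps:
L = 40050 (L = 3*13350 = 40050)
A = 40050
A/7546 - 9479/n = 40050/7546 - 9479/35606 = 40050*(1/7546) - 9479*1/35606 = 20025/3773 - 9479/35606 = 677245883/134341438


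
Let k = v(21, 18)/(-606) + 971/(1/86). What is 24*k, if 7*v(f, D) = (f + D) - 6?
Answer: 1416929676/707 ≈ 2.0041e+6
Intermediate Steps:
v(f, D) = -6/7 + D/7 + f/7 (v(f, D) = ((f + D) - 6)/7 = ((D + f) - 6)/7 = (-6 + D + f)/7 = -6/7 + D/7 + f/7)
k = 118077473/1414 (k = (-6/7 + (⅐)*18 + (⅐)*21)/(-606) + 971/(1/86) = (-6/7 + 18/7 + 3)*(-1/606) + 971/(1/86) = (33/7)*(-1/606) + 971*86 = -11/1414 + 83506 = 118077473/1414 ≈ 83506.)
24*k = 24*(118077473/1414) = 1416929676/707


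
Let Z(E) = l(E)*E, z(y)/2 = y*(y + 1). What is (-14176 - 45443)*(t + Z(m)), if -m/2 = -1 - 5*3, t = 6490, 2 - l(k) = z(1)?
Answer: -383111694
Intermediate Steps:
z(y) = 2*y*(1 + y) (z(y) = 2*(y*(y + 1)) = 2*(y*(1 + y)) = 2*y*(1 + y))
l(k) = -2 (l(k) = 2 - 2*(1 + 1) = 2 - 2*2 = 2 - 1*4 = 2 - 4 = -2)
m = 32 (m = -2*(-1 - 5*3) = -2*(-1 - 15) = -2*(-16) = 32)
Z(E) = -2*E
(-14176 - 45443)*(t + Z(m)) = (-14176 - 45443)*(6490 - 2*32) = -59619*(6490 - 64) = -59619*6426 = -383111694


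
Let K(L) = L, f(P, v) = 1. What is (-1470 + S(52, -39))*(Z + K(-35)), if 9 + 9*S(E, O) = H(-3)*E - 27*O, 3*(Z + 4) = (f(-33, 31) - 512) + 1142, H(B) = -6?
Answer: -2141324/9 ≈ -2.3793e+5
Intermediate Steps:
Z = 619/3 (Z = -4 + ((1 - 512) + 1142)/3 = -4 + (-511 + 1142)/3 = -4 + (1/3)*631 = -4 + 631/3 = 619/3 ≈ 206.33)
S(E, O) = -1 - 3*O - 2*E/3 (S(E, O) = -1 + (-6*E - 27*O)/9 = -1 + (-27*O - 6*E)/9 = -1 + (-3*O - 2*E/3) = -1 - 3*O - 2*E/3)
(-1470 + S(52, -39))*(Z + K(-35)) = (-1470 + (-1 - 3*(-39) - 2/3*52))*(619/3 - 35) = (-1470 + (-1 + 117 - 104/3))*(514/3) = (-1470 + 244/3)*(514/3) = -4166/3*514/3 = -2141324/9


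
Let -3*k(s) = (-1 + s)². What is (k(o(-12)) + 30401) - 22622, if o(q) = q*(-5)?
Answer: 19856/3 ≈ 6618.7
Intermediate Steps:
o(q) = -5*q
k(s) = -(-1 + s)²/3
(k(o(-12)) + 30401) - 22622 = (-(-1 - 5*(-12))²/3 + 30401) - 22622 = (-(-1 + 60)²/3 + 30401) - 22622 = (-⅓*59² + 30401) - 22622 = (-⅓*3481 + 30401) - 22622 = (-3481/3 + 30401) - 22622 = 87722/3 - 22622 = 19856/3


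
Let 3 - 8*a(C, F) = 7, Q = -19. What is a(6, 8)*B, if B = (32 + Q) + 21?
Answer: -17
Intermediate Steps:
B = 34 (B = (32 - 19) + 21 = 13 + 21 = 34)
a(C, F) = -½ (a(C, F) = 3/8 - ⅛*7 = 3/8 - 7/8 = -½)
a(6, 8)*B = -½*34 = -17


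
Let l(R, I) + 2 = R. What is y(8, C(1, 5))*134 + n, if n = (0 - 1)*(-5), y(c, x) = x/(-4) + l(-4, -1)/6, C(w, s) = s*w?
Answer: -593/2 ≈ -296.50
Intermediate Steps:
l(R, I) = -2 + R
y(c, x) = -1 - x/4 (y(c, x) = x/(-4) + (-2 - 4)/6 = x*(-¼) - 6*⅙ = -x/4 - 1 = -1 - x/4)
n = 5 (n = -1*(-5) = 5)
y(8, C(1, 5))*134 + n = (-1 - 5/4)*134 + 5 = -9/4*134 + 5 = -603/2 + 5 = -593/2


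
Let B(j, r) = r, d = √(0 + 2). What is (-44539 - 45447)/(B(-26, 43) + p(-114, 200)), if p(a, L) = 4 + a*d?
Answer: 4229342/23783 + 10258404*√2/23783 ≈ 787.83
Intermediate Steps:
d = √2 ≈ 1.4142
p(a, L) = 4 + a*√2
(-44539 - 45447)/(B(-26, 43) + p(-114, 200)) = (-44539 - 45447)/(43 + (4 - 114*√2)) = -89986/(47 - 114*√2)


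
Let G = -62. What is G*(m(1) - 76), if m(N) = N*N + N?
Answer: 4588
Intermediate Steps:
m(N) = N + N² (m(N) = N² + N = N + N²)
G*(m(1) - 76) = -62*(1*(1 + 1) - 76) = -62*(1*2 - 76) = -62*(2 - 76) = -62*(-74) = 4588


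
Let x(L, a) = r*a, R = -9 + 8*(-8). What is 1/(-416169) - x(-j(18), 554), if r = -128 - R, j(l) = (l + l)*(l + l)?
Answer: 12680669429/416169 ≈ 30470.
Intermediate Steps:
j(l) = 4*l**2 (j(l) = (2*l)*(2*l) = 4*l**2)
R = -73 (R = -9 - 64 = -73)
r = -55 (r = -128 - 1*(-73) = -128 + 73 = -55)
x(L, a) = -55*a
1/(-416169) - x(-j(18), 554) = 1/(-416169) - (-55)*554 = -1/416169 - 1*(-30470) = -1/416169 + 30470 = 12680669429/416169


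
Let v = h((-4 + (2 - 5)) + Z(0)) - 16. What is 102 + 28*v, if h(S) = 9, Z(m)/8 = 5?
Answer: -94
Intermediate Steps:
Z(m) = 40 (Z(m) = 8*5 = 40)
v = -7 (v = 9 - 16 = -7)
102 + 28*v = 102 + 28*(-7) = 102 - 196 = -94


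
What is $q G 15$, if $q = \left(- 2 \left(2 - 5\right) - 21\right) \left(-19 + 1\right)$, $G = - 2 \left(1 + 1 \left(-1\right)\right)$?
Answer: $0$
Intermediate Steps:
$G = 0$ ($G = - 2 \left(1 - 1\right) = \left(-2\right) 0 = 0$)
$q = 270$ ($q = \left(\left(-2\right) \left(-3\right) - 21\right) \left(-18\right) = \left(6 - 21\right) \left(-18\right) = \left(-15\right) \left(-18\right) = 270$)
$q G 15 = 270 \cdot 0 \cdot 15 = 0 \cdot 15 = 0$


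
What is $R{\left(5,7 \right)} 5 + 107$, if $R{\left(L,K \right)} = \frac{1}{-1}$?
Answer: $102$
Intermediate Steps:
$R{\left(L,K \right)} = -1$
$R{\left(5,7 \right)} 5 + 107 = \left(-1\right) 5 + 107 = -5 + 107 = 102$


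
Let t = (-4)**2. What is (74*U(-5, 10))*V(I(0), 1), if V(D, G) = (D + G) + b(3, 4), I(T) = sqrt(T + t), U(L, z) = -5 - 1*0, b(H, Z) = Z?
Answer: -3330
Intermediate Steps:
t = 16
U(L, z) = -5 (U(L, z) = -5 + 0 = -5)
I(T) = sqrt(16 + T) (I(T) = sqrt(T + 16) = sqrt(16 + T))
V(D, G) = 4 + D + G (V(D, G) = (D + G) + 4 = 4 + D + G)
(74*U(-5, 10))*V(I(0), 1) = (74*(-5))*(4 + sqrt(16 + 0) + 1) = -370*(4 + sqrt(16) + 1) = -370*(4 + 4 + 1) = -370*9 = -3330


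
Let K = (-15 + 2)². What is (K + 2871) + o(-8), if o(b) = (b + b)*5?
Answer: 2960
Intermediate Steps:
o(b) = 10*b (o(b) = (2*b)*5 = 10*b)
K = 169 (K = (-13)² = 169)
(K + 2871) + o(-8) = (169 + 2871) + 10*(-8) = 3040 - 80 = 2960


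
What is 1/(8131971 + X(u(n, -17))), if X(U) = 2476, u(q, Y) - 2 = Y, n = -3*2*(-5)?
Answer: 1/8134447 ≈ 1.2293e-7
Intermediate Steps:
n = 30 (n = -6*(-5) = 30)
u(q, Y) = 2 + Y
1/(8131971 + X(u(n, -17))) = 1/(8131971 + 2476) = 1/8134447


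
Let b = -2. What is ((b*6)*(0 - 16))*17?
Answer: 3264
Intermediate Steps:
((b*6)*(0 - 16))*17 = ((-2*6)*(0 - 16))*17 = -12*(-16)*17 = 192*17 = 3264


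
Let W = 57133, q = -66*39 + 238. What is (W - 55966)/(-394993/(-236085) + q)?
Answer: -275511195/551099567 ≈ -0.49993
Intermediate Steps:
q = -2336 (q = -2574 + 238 = -2336)
(W - 55966)/(-394993/(-236085) + q) = (57133 - 55966)/(-394993/(-236085) - 2336) = 1167/(-394993*(-1/236085) - 2336) = 1167/(394993/236085 - 2336) = 1167/(-551099567/236085) = 1167*(-236085/551099567) = -275511195/551099567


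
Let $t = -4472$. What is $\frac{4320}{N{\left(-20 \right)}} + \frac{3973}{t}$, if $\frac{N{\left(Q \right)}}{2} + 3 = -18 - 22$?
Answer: $- \frac{228613}{4472} \approx -51.121$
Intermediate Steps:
$N{\left(Q \right)} = -86$ ($N{\left(Q \right)} = -6 + 2 \left(-18 - 22\right) = -6 + 2 \left(-40\right) = -6 - 80 = -86$)
$\frac{4320}{N{\left(-20 \right)}} + \frac{3973}{t} = \frac{4320}{-86} + \frac{3973}{-4472} = 4320 \left(- \frac{1}{86}\right) + 3973 \left(- \frac{1}{4472}\right) = - \frac{2160}{43} - \frac{3973}{4472} = - \frac{228613}{4472}$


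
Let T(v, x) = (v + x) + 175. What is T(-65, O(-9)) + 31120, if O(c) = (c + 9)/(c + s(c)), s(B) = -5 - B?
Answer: 31230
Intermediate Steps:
O(c) = -9/5 - c/5 (O(c) = (c + 9)/(c + (-5 - c)) = (9 + c)/(-5) = (9 + c)*(-1/5) = -9/5 - c/5)
T(v, x) = 175 + v + x
T(-65, O(-9)) + 31120 = (175 - 65 + (-9/5 - 1/5*(-9))) + 31120 = (175 - 65 + (-9/5 + 9/5)) + 31120 = (175 - 65 + 0) + 31120 = 110 + 31120 = 31230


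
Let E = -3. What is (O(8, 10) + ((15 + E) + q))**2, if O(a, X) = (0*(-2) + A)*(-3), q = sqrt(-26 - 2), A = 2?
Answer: 8 + 24*I*sqrt(7) ≈ 8.0 + 63.498*I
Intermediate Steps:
q = 2*I*sqrt(7) (q = sqrt(-28) = 2*I*sqrt(7) ≈ 5.2915*I)
O(a, X) = -6 (O(a, X) = (0*(-2) + 2)*(-3) = (0 + 2)*(-3) = 2*(-3) = -6)
(O(8, 10) + ((15 + E) + q))**2 = (-6 + ((15 - 3) + 2*I*sqrt(7)))**2 = (-6 + (12 + 2*I*sqrt(7)))**2 = (6 + 2*I*sqrt(7))**2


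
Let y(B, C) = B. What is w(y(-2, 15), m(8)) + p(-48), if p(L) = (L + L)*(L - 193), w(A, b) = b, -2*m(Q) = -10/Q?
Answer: 185093/8 ≈ 23137.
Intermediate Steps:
m(Q) = 5/Q (m(Q) = -(-5)/Q = 5/Q)
p(L) = 2*L*(-193 + L) (p(L) = (2*L)*(-193 + L) = 2*L*(-193 + L))
w(y(-2, 15), m(8)) + p(-48) = 5/8 + 2*(-48)*(-193 - 48) = 5*(⅛) + 2*(-48)*(-241) = 5/8 + 23136 = 185093/8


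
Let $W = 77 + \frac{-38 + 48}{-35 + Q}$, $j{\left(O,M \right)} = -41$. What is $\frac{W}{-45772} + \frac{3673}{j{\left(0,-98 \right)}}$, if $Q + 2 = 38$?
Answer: $- \frac{168124123}{1876652} \approx -89.587$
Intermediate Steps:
$Q = 36$ ($Q = -2 + 38 = 36$)
$W = 87$ ($W = 77 + \frac{-38 + 48}{-35 + 36} = 77 + 1^{-1} \cdot 10 = 77 + 1 \cdot 10 = 77 + 10 = 87$)
$\frac{W}{-45772} + \frac{3673}{j{\left(0,-98 \right)}} = \frac{87}{-45772} + \frac{3673}{-41} = 87 \left(- \frac{1}{45772}\right) + 3673 \left(- \frac{1}{41}\right) = - \frac{87}{45772} - \frac{3673}{41} = - \frac{168124123}{1876652}$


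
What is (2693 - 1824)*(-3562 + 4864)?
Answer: 1131438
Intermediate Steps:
(2693 - 1824)*(-3562 + 4864) = 869*1302 = 1131438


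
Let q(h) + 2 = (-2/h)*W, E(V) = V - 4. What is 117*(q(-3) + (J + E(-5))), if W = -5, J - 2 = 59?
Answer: 5460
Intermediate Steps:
J = 61 (J = 2 + 59 = 61)
E(V) = -4 + V
q(h) = -2 + 10/h (q(h) = -2 - 2/h*(-5) = -2 + 10/h)
117*(q(-3) + (J + E(-5))) = 117*((-2 + 10/(-3)) + (61 + (-4 - 5))) = 117*((-2 + 10*(-⅓)) + (61 - 9)) = 117*((-2 - 10/3) + 52) = 117*(-16/3 + 52) = 117*(140/3) = 5460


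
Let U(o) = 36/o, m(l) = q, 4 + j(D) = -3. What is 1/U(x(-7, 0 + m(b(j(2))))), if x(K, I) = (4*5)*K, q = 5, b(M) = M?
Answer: -35/9 ≈ -3.8889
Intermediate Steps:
j(D) = -7 (j(D) = -4 - 3 = -7)
m(l) = 5
x(K, I) = 20*K
1/U(x(-7, 0 + m(b(j(2))))) = 1/(36/((20*(-7)))) = 1/(36/(-140)) = 1/(36*(-1/140)) = 1/(-9/35) = -35/9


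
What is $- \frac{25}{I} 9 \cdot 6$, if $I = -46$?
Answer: $\frac{675}{23} \approx 29.348$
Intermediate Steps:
$- \frac{25}{I} 9 \cdot 6 = - \frac{25}{-46} \cdot 9 \cdot 6 = \left(-25\right) \left(- \frac{1}{46}\right) 9 \cdot 6 = \frac{25}{46} \cdot 9 \cdot 6 = \frac{225}{46} \cdot 6 = \frac{675}{23}$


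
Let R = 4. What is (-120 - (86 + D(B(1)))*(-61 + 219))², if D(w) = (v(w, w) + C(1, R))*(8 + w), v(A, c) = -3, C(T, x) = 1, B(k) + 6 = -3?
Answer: 196672576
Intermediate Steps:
B(k) = -9 (B(k) = -6 - 3 = -9)
D(w) = -16 - 2*w (D(w) = (-3 + 1)*(8 + w) = -2*(8 + w) = -16 - 2*w)
(-120 - (86 + D(B(1)))*(-61 + 219))² = (-120 - (86 + (-16 - 2*(-9)))*(-61 + 219))² = (-120 - (86 + (-16 + 18))*158)² = (-120 - (86 + 2)*158)² = (-120 - 88*158)² = (-120 - 1*13904)² = (-120 - 13904)² = (-14024)² = 196672576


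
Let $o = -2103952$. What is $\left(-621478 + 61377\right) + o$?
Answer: $-2664053$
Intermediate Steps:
$\left(-621478 + 61377\right) + o = \left(-621478 + 61377\right) - 2103952 = -560101 - 2103952 = -2664053$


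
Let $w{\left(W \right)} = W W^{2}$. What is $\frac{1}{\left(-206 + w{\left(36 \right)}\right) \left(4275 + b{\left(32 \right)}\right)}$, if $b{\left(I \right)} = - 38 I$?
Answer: $\frac{1}{142090550} \approx 7.0378 \cdot 10^{-9}$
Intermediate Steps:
$w{\left(W \right)} = W^{3}$
$\frac{1}{\left(-206 + w{\left(36 \right)}\right) \left(4275 + b{\left(32 \right)}\right)} = \frac{1}{\left(-206 + 36^{3}\right) \left(4275 - 1216\right)} = \frac{1}{\left(-206 + 46656\right) \left(4275 - 1216\right)} = \frac{1}{46450 \cdot 3059} = \frac{1}{142090550}$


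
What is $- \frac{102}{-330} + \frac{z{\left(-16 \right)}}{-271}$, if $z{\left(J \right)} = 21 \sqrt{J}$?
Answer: $\frac{17}{55} - \frac{84 i}{271} \approx 0.30909 - 0.30996 i$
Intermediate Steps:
$- \frac{102}{-330} + \frac{z{\left(-16 \right)}}{-271} = - \frac{102}{-330} + \frac{21 \sqrt{-16}}{-271} = \left(-102\right) \left(- \frac{1}{330}\right) + 21 \cdot 4 i \left(- \frac{1}{271}\right) = \frac{17}{55} + 84 i \left(- \frac{1}{271}\right) = \frac{17}{55} - \frac{84 i}{271}$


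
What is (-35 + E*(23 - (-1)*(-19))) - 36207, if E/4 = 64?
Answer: -35218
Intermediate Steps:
E = 256 (E = 4*64 = 256)
(-35 + E*(23 - (-1)*(-19))) - 36207 = (-35 + 256*(23 - (-1)*(-19))) - 36207 = (-35 + 256*(23 - 1*19)) - 36207 = (-35 + 256*(23 - 19)) - 36207 = (-35 + 256*4) - 36207 = (-35 + 1024) - 36207 = 989 - 36207 = -35218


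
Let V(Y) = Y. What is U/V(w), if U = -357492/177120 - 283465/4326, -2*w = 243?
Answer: 102686173/184714020 ≈ 0.55592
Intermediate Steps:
w = -243/2 (w = -1/2*243 = -243/2 ≈ -121.50)
U = -102686173/1520280 (U = -357492*1/177120 - 283465*1/4326 = -29791/14760 - 40495/618 = -102686173/1520280 ≈ -67.544)
U/V(w) = -102686173/(1520280*(-243/2)) = -102686173/1520280*(-2/243) = 102686173/184714020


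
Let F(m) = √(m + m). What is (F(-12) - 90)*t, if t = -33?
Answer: 2970 - 66*I*√6 ≈ 2970.0 - 161.67*I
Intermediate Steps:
F(m) = √2*√m (F(m) = √(2*m) = √2*√m)
(F(-12) - 90)*t = (√2*√(-12) - 90)*(-33) = (√2*(2*I*√3) - 90)*(-33) = (2*I*√6 - 90)*(-33) = (-90 + 2*I*√6)*(-33) = 2970 - 66*I*√6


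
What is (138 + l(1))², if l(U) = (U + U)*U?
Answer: 19600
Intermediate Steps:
l(U) = 2*U² (l(U) = (2*U)*U = 2*U²)
(138 + l(1))² = (138 + 2*1²)² = (138 + 2*1)² = (138 + 2)² = 140² = 19600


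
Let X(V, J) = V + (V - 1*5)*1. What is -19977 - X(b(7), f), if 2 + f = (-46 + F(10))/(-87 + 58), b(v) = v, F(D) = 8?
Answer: -19986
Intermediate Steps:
f = -20/29 (f = -2 + (-46 + 8)/(-87 + 58) = -2 - 38/(-29) = -2 - 38*(-1/29) = -2 + 38/29 = -20/29 ≈ -0.68966)
X(V, J) = -5 + 2*V (X(V, J) = V + (V - 5)*1 = V + (-5 + V)*1 = V + (-5 + V) = -5 + 2*V)
-19977 - X(b(7), f) = -19977 - (-5 + 2*7) = -19977 - (-5 + 14) = -19977 - 1*9 = -19977 - 9 = -19986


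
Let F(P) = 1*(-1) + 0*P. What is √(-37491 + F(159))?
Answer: 2*I*√9373 ≈ 193.63*I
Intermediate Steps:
F(P) = -1 (F(P) = -1 + 0 = -1)
√(-37491 + F(159)) = √(-37491 - 1) = √(-37492) = 2*I*√9373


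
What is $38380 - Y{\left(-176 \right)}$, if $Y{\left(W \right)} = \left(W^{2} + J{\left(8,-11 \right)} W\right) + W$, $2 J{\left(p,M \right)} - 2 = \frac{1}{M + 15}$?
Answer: $7778$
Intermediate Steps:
$J{\left(p,M \right)} = 1 + \frac{1}{2 \left(15 + M\right)}$ ($J{\left(p,M \right)} = 1 + \frac{1}{2 \left(M + 15\right)} = 1 + \frac{1}{2 \left(15 + M\right)}$)
$Y{\left(W \right)} = W^{2} + \frac{17 W}{8}$ ($Y{\left(W \right)} = \left(W^{2} + \frac{\frac{31}{2} - 11}{15 - 11} W\right) + W = \left(W^{2} + \frac{1}{4} \cdot \frac{9}{2} W\right) + W = \left(W^{2} + \frac{9 W}{8}\right) + W = W^{2} + \frac{17 W}{8}$)
$38380 - Y{\left(-176 \right)} = 38380 - \frac{1}{8} \left(-176\right) \left(17 + 8 \left(-176\right)\right) = 38380 - \frac{1}{8} \left(-176\right) \left(17 - 1408\right) = 38380 - \frac{1}{8} \left(-176\right) \left(-1391\right) = 38380 - 30602 = 7778$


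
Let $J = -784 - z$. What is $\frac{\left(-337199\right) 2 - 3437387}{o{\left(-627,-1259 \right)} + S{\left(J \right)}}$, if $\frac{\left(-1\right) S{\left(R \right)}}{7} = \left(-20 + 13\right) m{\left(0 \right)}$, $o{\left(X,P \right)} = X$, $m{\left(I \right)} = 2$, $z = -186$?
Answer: $\frac{4111785}{529} \approx 7772.8$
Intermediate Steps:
$J = -598$ ($J = -784 - -186 = -784 + 186 = -598$)
$S{\left(R \right)} = 98$ ($S{\left(R \right)} = - 7 \left(-20 + 13\right) 2 = - 7 \left(\left(-7\right) 2\right) = \left(-7\right) \left(-14\right) = 98$)
$\frac{\left(-337199\right) 2 - 3437387}{o{\left(-627,-1259 \right)} + S{\left(J \right)}} = \frac{\left(-337199\right) 2 - 3437387}{-627 + 98} = \frac{-674398 - 3437387}{-529} = \left(-4111785\right) \left(- \frac{1}{529}\right) = \frac{4111785}{529}$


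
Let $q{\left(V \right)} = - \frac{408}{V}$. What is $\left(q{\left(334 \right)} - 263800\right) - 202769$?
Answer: $- \frac{77917227}{167} \approx -4.6657 \cdot 10^{5}$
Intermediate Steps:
$\left(q{\left(334 \right)} - 263800\right) - 202769 = \left(- \frac{408}{334} - 263800\right) - 202769 = \left(\left(-408\right) \frac{1}{334} - 263800\right) - 202769 = \left(- \frac{204}{167} - 263800\right) - 202769 = - \frac{44054804}{167} - 202769 = - \frac{77917227}{167}$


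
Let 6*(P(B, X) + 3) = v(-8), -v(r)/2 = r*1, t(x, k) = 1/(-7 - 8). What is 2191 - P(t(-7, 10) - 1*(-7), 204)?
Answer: 6574/3 ≈ 2191.3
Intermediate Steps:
t(x, k) = -1/15 (t(x, k) = 1/(-15) = -1/15)
v(r) = -2*r
P(B, X) = -⅓ (P(B, X) = -3 + (-2*(-8))/6 = -3 + (⅙)*16 = -3 + 8/3 = -⅓)
2191 - P(t(-7, 10) - 1*(-7), 204) = 2191 - 1*(-⅓) = 2191 + ⅓ = 6574/3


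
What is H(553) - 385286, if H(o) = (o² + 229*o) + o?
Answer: 47713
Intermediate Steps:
H(o) = o² + 230*o
H(553) - 385286 = 553*(230 + 553) - 385286 = 553*783 - 385286 = 432999 - 385286 = 47713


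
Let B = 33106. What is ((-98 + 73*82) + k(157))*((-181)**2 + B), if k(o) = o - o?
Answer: 387824896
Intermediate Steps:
k(o) = 0
((-98 + 73*82) + k(157))*((-181)**2 + B) = ((-98 + 73*82) + 0)*((-181)**2 + 33106) = ((-98 + 5986) + 0)*(32761 + 33106) = (5888 + 0)*65867 = 5888*65867 = 387824896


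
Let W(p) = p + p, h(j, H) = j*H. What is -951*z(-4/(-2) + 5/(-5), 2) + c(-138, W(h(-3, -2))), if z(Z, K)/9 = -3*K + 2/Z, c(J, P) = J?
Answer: 34098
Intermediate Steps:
h(j, H) = H*j
W(p) = 2*p
z(Z, K) = -27*K + 18/Z (z(Z, K) = 9*(-3*K + 2/Z) = -27*K + 18/Z)
-951*z(-4/(-2) + 5/(-5), 2) + c(-138, W(h(-3, -2))) = -951*(-27*2 + 18/(-4/(-2) + 5/(-5))) - 138 = -951*(-54 + 18/(-4*(-½) + 5*(-⅕))) - 138 = -951*(-54 + 18/(2 - 1)) - 138 = -951*(-54 + 18/1) - 138 = -951*(-54 + 18*1) - 138 = -951*(-54 + 18) - 138 = -951*(-36) - 138 = 34236 - 138 = 34098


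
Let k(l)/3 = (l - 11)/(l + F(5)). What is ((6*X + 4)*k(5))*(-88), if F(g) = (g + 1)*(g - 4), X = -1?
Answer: -288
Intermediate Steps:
F(g) = (1 + g)*(-4 + g)
k(l) = 3*(-11 + l)/(6 + l) (k(l) = 3*((l - 11)/(l + (-4 + 5² - 3*5))) = 3*((-11 + l)/(l + (-4 + 25 - 15))) = 3*((-11 + l)/(l + 6)) = 3*((-11 + l)/(6 + l)) = 3*(-11 + l)/(6 + l))
((6*X + 4)*k(5))*(-88) = ((6*(-1) + 4)*(3*(-11 + 5)/(6 + 5)))*(-88) = ((-6 + 4)*(3*(-6)/11))*(-88) = -6*(-6)/11*(-88) = -2*(-18/11)*(-88) = (36/11)*(-88) = -288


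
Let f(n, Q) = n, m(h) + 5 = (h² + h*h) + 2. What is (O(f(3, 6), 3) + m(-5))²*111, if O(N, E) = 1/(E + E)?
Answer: 2963293/12 ≈ 2.4694e+5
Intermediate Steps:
m(h) = -3 + 2*h² (m(h) = -5 + ((h² + h*h) + 2) = -5 + ((h² + h²) + 2) = -5 + (2*h² + 2) = -5 + (2 + 2*h²) = -3 + 2*h²)
O(N, E) = 1/(2*E)
(O(f(3, 6), 3) + m(-5))²*111 = ((½)/3 + (-3 + 2*(-5)²))²*111 = ((½)*(⅓) + (-3 + 2*25))²*111 = (⅙ + (-3 + 50))²*111 = (⅙ + 47)²*111 = (283/6)²*111 = (80089/36)*111 = 2963293/12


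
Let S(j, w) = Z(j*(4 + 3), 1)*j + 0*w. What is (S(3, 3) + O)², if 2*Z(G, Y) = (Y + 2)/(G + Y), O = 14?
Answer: 390625/1936 ≈ 201.77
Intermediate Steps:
Z(G, Y) = (2 + Y)/(2*(G + Y)) (Z(G, Y) = ((Y + 2)/(G + Y))/2 = ((2 + Y)/(G + Y))/2 = (2 + Y)/(2*(G + Y)))
S(j, w) = 3*j/(2*(1 + 7*j)) (S(j, w) = ((1 + (½)*1)/(j*(4 + 3) + 1))*j + 0*w = ((1 + ½)/(j*7 + 1))*j + 0 = ((3/2)/(7*j + 1))*j + 0 = ((3/2)/(1 + 7*j))*j + 0 = (3/(2*(1 + 7*j)))*j + 0 = 3*j/(2*(1 + 7*j)) + 0 = 3*j/(2*(1 + 7*j)))
(S(3, 3) + O)² = ((3/2)*3/(1 + 7*3) + 14)² = ((3/2)*3/(1 + 21) + 14)² = ((3/2)*3/22 + 14)² = ((3/2)*3*(1/22) + 14)² = (9/44 + 14)² = (625/44)² = 390625/1936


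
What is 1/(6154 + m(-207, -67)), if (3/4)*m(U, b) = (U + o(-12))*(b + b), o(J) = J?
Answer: 1/45282 ≈ 2.2084e-5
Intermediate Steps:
m(U, b) = 8*b*(-12 + U)/3 (m(U, b) = 4*((U - 12)*(b + b))/3 = 4*((-12 + U)*(2*b))/3 = 4*(2*b*(-12 + U))/3 = 8*b*(-12 + U)/3)
1/(6154 + m(-207, -67)) = 1/(6154 + (8/3)*(-67)*(-12 - 207)) = 1/(6154 + (8/3)*(-67)*(-219)) = 1/(6154 + 39128) = 1/45282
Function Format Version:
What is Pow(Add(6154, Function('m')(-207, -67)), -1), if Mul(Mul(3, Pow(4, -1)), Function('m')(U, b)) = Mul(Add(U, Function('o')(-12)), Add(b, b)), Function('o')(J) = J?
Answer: Rational(1, 45282) ≈ 2.2084e-5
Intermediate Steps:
Function('m')(U, b) = Mul(Rational(8, 3), b, Add(-12, U)) (Function('m')(U, b) = Mul(Rational(4, 3), Mul(Add(U, -12), Add(b, b))) = Mul(Rational(4, 3), Mul(Add(-12, U), Mul(2, b))) = Mul(Rational(4, 3), Mul(2, b, Add(-12, U))) = Mul(Rational(8, 3), b, Add(-12, U)))
Pow(Add(6154, Function('m')(-207, -67)), -1) = Pow(Add(6154, Mul(Rational(8, 3), -67, Add(-12, -207))), -1) = Pow(Add(6154, Mul(Rational(8, 3), -67, -219)), -1) = Pow(Add(6154, 39128), -1) = Pow(45282, -1) = Rational(1, 45282)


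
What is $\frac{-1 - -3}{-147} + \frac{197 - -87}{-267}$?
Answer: $- \frac{4698}{4361} \approx -1.0773$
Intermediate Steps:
$\frac{-1 - -3}{-147} + \frac{197 - -87}{-267} = \left(-1 + 3\right) \left(- \frac{1}{147}\right) + \left(197 + 87\right) \left(- \frac{1}{267}\right) = 2 \left(- \frac{1}{147}\right) + 284 \left(- \frac{1}{267}\right) = - \frac{2}{147} - \frac{284}{267} = - \frac{4698}{4361}$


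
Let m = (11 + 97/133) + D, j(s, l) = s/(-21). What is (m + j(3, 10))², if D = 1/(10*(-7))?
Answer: 236882881/1768900 ≈ 133.92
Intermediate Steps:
D = -1/70 (D = 1/(-70) = -1/70 ≈ -0.014286)
j(s, l) = -s/21 (j(s, l) = s*(-1/21) = -s/21)
m = 15581/1330 (m = (11 + 97/133) - 1/70 = 1560/133 - 1/70 = 15581/1330 ≈ 11.715)
(m + j(3, 10))² = (15581/1330 - 1/21*3)² = (15581/1330 - ⅐)² = (15391/1330)² = 236882881/1768900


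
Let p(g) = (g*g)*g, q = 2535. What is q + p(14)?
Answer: 5279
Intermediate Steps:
p(g) = g³ (p(g) = g²*g = g³)
q + p(14) = 2535 + 14³ = 2535 + 2744 = 5279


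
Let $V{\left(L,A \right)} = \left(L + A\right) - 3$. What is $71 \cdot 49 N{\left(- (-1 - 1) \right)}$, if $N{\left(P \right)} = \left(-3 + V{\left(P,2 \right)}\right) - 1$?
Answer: $-10437$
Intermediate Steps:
$V{\left(L,A \right)} = -3 + A + L$ ($V{\left(L,A \right)} = \left(A + L\right) - 3 = -3 + A + L$)
$N{\left(P \right)} = -5 + P$ ($N{\left(P \right)} = \left(-3 + \left(-3 + 2 + P\right)\right) - 1 = \left(-3 + \left(-1 + P\right)\right) - 1 = \left(-4 + P\right) - 1 = -5 + P$)
$71 \cdot 49 N{\left(- (-1 - 1) \right)} = 71 \cdot 49 \left(-5 - \left(-1 - 1\right)\right) = 3479 \left(-5 - -2\right) = 3479 \left(-5 + 2\right) = 3479 \left(-3\right) = -10437$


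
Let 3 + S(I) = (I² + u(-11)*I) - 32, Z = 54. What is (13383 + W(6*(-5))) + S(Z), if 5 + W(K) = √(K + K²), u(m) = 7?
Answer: 16637 + √870 ≈ 16667.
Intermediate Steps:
S(I) = -35 + I² + 7*I (S(I) = -3 + ((I² + 7*I) - 32) = -3 + (-32 + I² + 7*I) = -35 + I² + 7*I)
W(K) = -5 + √(K + K²)
(13383 + W(6*(-5))) + S(Z) = (13383 + (-5 + √((6*(-5))*(1 + 6*(-5))))) + (-35 + 54² + 7*54) = (13383 + (-5 + √(-30*(1 - 30)))) + (-35 + 2916 + 378) = (13383 + (-5 + √(-30*(-29)))) + 3259 = (13383 + (-5 + √870)) + 3259 = (13378 + √870) + 3259 = 16637 + √870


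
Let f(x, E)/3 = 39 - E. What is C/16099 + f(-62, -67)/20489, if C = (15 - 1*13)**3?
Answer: 5283394/329852411 ≈ 0.016017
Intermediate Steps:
f(x, E) = 117 - 3*E (f(x, E) = 3*(39 - E) = 117 - 3*E)
C = 8 (C = (15 - 13)**3 = 2**3 = 8)
C/16099 + f(-62, -67)/20489 = 8/16099 + (117 - 3*(-67))/20489 = 8*(1/16099) + (117 + 201)*(1/20489) = 8/16099 + 318*(1/20489) = 8/16099 + 318/20489 = 5283394/329852411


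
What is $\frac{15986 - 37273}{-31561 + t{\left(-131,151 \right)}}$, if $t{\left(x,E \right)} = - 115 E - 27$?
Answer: $\frac{21287}{48953} \approx 0.43485$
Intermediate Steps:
$t{\left(x,E \right)} = -27 - 115 E$
$\frac{15986 - 37273}{-31561 + t{\left(-131,151 \right)}} = \frac{15986 - 37273}{-31561 - 17392} = - \frac{21287}{-31561 - 17392} = - \frac{21287}{-48953} = \left(-21287\right) \left(- \frac{1}{48953}\right) = \frac{21287}{48953}$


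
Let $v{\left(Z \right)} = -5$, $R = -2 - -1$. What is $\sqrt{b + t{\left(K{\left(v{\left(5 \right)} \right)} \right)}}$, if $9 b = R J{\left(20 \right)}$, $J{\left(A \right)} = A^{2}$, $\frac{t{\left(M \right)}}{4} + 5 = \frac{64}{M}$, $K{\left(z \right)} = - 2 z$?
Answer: $\frac{2 i \sqrt{2185}}{15} \approx 6.2325 i$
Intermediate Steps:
$R = -1$ ($R = -2 + 1 = -1$)
$t{\left(M \right)} = -20 + \frac{256}{M}$ ($t{\left(M \right)} = -20 + 4 \frac{64}{M} = -20 + \frac{256}{M}$)
$b = - \frac{400}{9}$ ($b = \frac{\left(-1\right) 20^{2}}{9} = \frac{\left(-1\right) 400}{9} = \frac{1}{9} \left(-400\right) = - \frac{400}{9} \approx -44.444$)
$\sqrt{b + t{\left(K{\left(v{\left(5 \right)} \right)} \right)}} = \sqrt{- \frac{400}{9} - \left(20 - \frac{256}{\left(-2\right) \left(-5\right)}\right)} = \sqrt{- \frac{400}{9} - \left(20 - \frac{256}{10}\right)} = \sqrt{- \frac{400}{9} + \left(-20 + 256 \cdot \frac{1}{10}\right)} = \sqrt{- \frac{400}{9} + \left(-20 + \frac{128}{5}\right)} = \sqrt{- \frac{400}{9} + \frac{28}{5}} = \sqrt{- \frac{1748}{45}} = \frac{2 i \sqrt{2185}}{15}$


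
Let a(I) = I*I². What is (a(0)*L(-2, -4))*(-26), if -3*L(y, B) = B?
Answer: 0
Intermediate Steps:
L(y, B) = -B/3
a(I) = I³
(a(0)*L(-2, -4))*(-26) = (0³*(-⅓*(-4)))*(-26) = (0*(4/3))*(-26) = 0*(-26) = 0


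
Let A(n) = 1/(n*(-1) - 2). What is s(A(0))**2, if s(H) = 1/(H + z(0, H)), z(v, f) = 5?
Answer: 4/81 ≈ 0.049383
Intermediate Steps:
A(n) = 1/(-2 - n) (A(n) = 1/(-n - 2) = 1/(-2 - n))
s(H) = 1/(5 + H) (s(H) = 1/(H + 5) = 1/(5 + H))
s(A(0))**2 = (1/(5 - 1/(2 + 0)))**2 = (1/(5 - 1/2))**2 = (1/(9/2))**2 = (2/9)**2 = 4/81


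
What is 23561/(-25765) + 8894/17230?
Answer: -17680212/44393095 ≈ -0.39826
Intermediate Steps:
23561/(-25765) + 8894/17230 = 23561*(-1/25765) + 8894*(1/17230) = -23561/25765 + 4447/8615 = -17680212/44393095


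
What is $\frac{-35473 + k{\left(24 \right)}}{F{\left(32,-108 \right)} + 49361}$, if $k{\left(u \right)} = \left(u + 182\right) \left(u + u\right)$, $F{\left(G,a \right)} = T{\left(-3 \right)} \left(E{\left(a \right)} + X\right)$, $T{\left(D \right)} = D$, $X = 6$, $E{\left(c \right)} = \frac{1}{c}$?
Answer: $- \frac{921060}{1776349} \approx -0.51851$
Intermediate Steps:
$F{\left(G,a \right)} = -18 - \frac{3}{a}$ ($F{\left(G,a \right)} = - 3 \left(\frac{1}{a} + 6\right) = - 3 \left(6 + \frac{1}{a}\right) = -18 - \frac{3}{a}$)
$k{\left(u \right)} = 2 u \left(182 + u\right)$ ($k{\left(u \right)} = \left(182 + u\right) 2 u = 2 u \left(182 + u\right)$)
$\frac{-35473 + k{\left(24 \right)}}{F{\left(32,-108 \right)} + 49361} = \frac{-35473 + 2 \cdot 24 \left(182 + 24\right)}{\left(-18 - \frac{3}{-108}\right) + 49361} = \frac{-35473 + 2 \cdot 24 \cdot 206}{\left(-18 - - \frac{1}{36}\right) + 49361} = \frac{-35473 + 9888}{\left(-18 + \frac{1}{36}\right) + 49361} = - \frac{25585}{- \frac{647}{36} + 49361} = - \frac{25585}{\frac{1776349}{36}} = \left(-25585\right) \frac{36}{1776349} = - \frac{921060}{1776349}$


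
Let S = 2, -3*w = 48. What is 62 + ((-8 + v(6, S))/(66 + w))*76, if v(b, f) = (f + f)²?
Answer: 1854/25 ≈ 74.160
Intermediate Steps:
w = -16 (w = -⅓*48 = -16)
v(b, f) = 4*f² (v(b, f) = (2*f)² = 4*f²)
62 + ((-8 + v(6, S))/(66 + w))*76 = 62 + ((-8 + 4*2²)/(66 - 16))*76 = 62 + ((-8 + 4*4)/50)*76 = 62 + ((-8 + 16)*(1/50))*76 = 62 + (8*(1/50))*76 = 62 + (4/25)*76 = 62 + 304/25 = 1854/25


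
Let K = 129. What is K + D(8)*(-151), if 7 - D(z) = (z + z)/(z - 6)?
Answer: 280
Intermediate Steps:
D(z) = 7 - 2*z/(-6 + z) (D(z) = 7 - (z + z)/(z - 6) = 7 - 2*z/(-6 + z))
K + D(8)*(-151) = 129 + ((-42 + 5*8)/(-6 + 8))*(-151) = 129 + ((-42 + 40)/2)*(-151) = 129 + ((½)*(-2))*(-151) = 129 - 1*(-151) = 129 + 151 = 280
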